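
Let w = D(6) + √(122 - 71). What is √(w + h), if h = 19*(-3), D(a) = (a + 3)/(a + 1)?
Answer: √(-2730 + 49*√51)/7 ≈ 6.9694*I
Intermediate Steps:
D(a) = (3 + a)/(1 + a)
h = -57
w = 9/7 + √51 (w = (3 + 6)/(1 + 6) + √(122 - 71) = 9/7 + √51 ≈ 8.4271)
√(w + h) = √((9/7 + √51) - 57) = √(-390/7 + √51)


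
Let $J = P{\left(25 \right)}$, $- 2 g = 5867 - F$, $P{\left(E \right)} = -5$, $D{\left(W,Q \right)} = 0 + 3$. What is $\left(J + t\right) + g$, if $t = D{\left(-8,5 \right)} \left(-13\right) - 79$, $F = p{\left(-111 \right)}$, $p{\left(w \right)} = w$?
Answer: $-3112$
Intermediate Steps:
$D{\left(W,Q \right)} = 3$
$F = -111$
$g = -2989$ ($g = - \frac{5867 - -111}{2} = - \frac{5867 + 111}{2} = \left(- \frac{1}{2}\right) 5978 = -2989$)
$J = -5$
$t = -118$ ($t = 3 \left(-13\right) - 79 = -39 - 79 = -118$)
$\left(J + t\right) + g = \left(-5 - 118\right) - 2989 = -123 - 2989 = -3112$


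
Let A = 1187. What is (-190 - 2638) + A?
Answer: -1641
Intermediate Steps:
(-190 - 2638) + A = (-190 - 2638) + 1187 = -2828 + 1187 = -1641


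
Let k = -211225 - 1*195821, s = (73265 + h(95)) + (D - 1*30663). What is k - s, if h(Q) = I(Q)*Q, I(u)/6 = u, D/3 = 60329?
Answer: -684785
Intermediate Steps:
D = 180987 (D = 3*60329 = 180987)
I(u) = 6*u
h(Q) = 6*Q**2 (h(Q) = (6*Q)*Q = 6*Q**2)
s = 277739 (s = (73265 + 6*95**2) + (180987 - 1*30663) = (73265 + 6*9025) + (180987 - 30663) = (73265 + 54150) + 150324 = 127415 + 150324 = 277739)
k = -407046 (k = -211225 - 195821 = -407046)
k - s = -407046 - 1*277739 = -407046 - 277739 = -684785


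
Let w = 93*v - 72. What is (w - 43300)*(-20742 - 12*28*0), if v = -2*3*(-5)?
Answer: 841751844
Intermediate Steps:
v = 30 (v = -6*(-5) = 30)
w = 2718 (w = 93*30 - 72 = 2790 - 72 = 2718)
(w - 43300)*(-20742 - 12*28*0) = (2718 - 43300)*(-20742 - 12*28*0) = -40582*(-20742 - 336*0) = -40582*(-20742 + 0) = -40582*(-20742) = 841751844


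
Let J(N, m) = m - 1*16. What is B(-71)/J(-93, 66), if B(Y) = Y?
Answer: -71/50 ≈ -1.4200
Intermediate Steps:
J(N, m) = -16 + m (J(N, m) = m - 16 = -16 + m)
B(-71)/J(-93, 66) = -71/(-16 + 66) = -71/50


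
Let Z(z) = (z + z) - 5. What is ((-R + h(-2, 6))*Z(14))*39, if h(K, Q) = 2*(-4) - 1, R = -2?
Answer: -6279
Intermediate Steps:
h(K, Q) = -9 (h(K, Q) = -8 - 1 = -9)
Z(z) = -5 + 2*z (Z(z) = 2*z - 5 = -5 + 2*z)
((-R + h(-2, 6))*Z(14))*39 = ((-1*(-2) - 9)*(-5 + 2*14))*39 = ((2 - 9)*(-5 + 28))*39 = -7*23*39 = -161*39 = -6279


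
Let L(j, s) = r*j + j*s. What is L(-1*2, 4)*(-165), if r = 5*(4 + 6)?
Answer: 17820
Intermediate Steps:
r = 50 (r = 5*10 = 50)
L(j, s) = 50*j + j*s
L(-1*2, 4)*(-165) = ((-1*2)*(50 + 4))*(-165) = -2*54*(-165) = -108*(-165) = 17820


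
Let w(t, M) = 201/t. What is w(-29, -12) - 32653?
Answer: -947138/29 ≈ -32660.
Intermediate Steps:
w(-29, -12) - 32653 = 201/(-29) - 32653 = 201*(-1/29) - 32653 = -201/29 - 32653 = -947138/29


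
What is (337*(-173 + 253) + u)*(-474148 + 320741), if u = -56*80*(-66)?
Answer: -49495234480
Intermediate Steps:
u = 295680 (u = -4480*(-66) = 295680)
(337*(-173 + 253) + u)*(-474148 + 320741) = (337*(-173 + 253) + 295680)*(-474148 + 320741) = (337*80 + 295680)*(-153407) = (26960 + 295680)*(-153407) = 322640*(-153407) = -49495234480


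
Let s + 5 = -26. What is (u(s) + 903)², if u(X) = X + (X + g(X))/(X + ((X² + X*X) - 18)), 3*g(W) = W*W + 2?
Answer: 2668472534116/3508129 ≈ 7.6065e+5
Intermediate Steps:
s = -31 (s = -5 - 26 = -31)
g(W) = ⅔ + W²/3 (g(W) = (W*W + 2)/3 = (W² + 2)/3 = (2 + W²)/3 = ⅔ + W²/3)
u(X) = X + (⅔ + X + X²/3)/(-18 + X + 2*X²) (u(X) = X + (X + (⅔ + X²/3))/(X + ((X² + X*X) - 18)) = X + (⅔ + X + X²/3)/(X + ((X² + X²) - 18)) = X + (⅔ + X + X²/3)/(X + (2*X² - 18)) = X + (⅔ + X + X²/3)/(X + (-18 + 2*X²)) = X + (⅔ + X + X²/3)/(-18 + X + 2*X²))
(u(s) + 903)² = ((2 - 51*(-31) + 4*(-31)² + 6*(-31)³)/(3*(-18 - 31 + 2*(-31)²)) + 903)² = ((2 + 1581 + 4*961 + 6*(-29791))/(3*(-18 - 31 + 2*961)) + 903)² = ((2 + 1581 + 3844 - 178746)/(3*(-18 - 31 + 1922)) + 903)² = ((⅓)*(-173319)/1873 + 903)² = ((⅓)*(1/1873)*(-173319) + 903)² = (-57773/1873 + 903)² = (1633546/1873)² = 2668472534116/3508129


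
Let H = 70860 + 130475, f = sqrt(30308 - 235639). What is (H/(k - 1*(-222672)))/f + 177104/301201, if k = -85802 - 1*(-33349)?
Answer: 177104/301201 - 201335*I*sqrt(205331)/34951237489 ≈ 0.58799 - 0.0026103*I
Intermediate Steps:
f = I*sqrt(205331) (f = sqrt(-205331) = I*sqrt(205331) ≈ 453.13*I)
H = 201335
k = -52453 (k = -85802 + 33349 = -52453)
(H/(k - 1*(-222672)))/f + 177104/301201 = (201335/(-52453 - 1*(-222672)))/((I*sqrt(205331))) + 177104/301201 = (201335/(-52453 + 222672))*(-I*sqrt(205331)/205331) + 177104*(1/301201) = (201335/170219)*(-I*sqrt(205331)/205331) + 177104/301201 = (201335*(1/170219))*(-I*sqrt(205331)/205331) + 177104/301201 = 201335*(-I*sqrt(205331)/205331)/170219 + 177104/301201 = -201335*I*sqrt(205331)/34951237489 + 177104/301201 = 177104/301201 - 201335*I*sqrt(205331)/34951237489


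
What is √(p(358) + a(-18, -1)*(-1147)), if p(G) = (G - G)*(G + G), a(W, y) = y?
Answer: √1147 ≈ 33.867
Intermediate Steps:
p(G) = 0 (p(G) = 0*(2*G) = 0)
√(p(358) + a(-18, -1)*(-1147)) = √(0 - 1*(-1147)) = √(0 + 1147) = √1147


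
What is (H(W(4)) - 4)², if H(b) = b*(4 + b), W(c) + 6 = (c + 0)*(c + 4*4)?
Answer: 33269824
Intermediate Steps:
W(c) = -6 + c*(16 + c) (W(c) = -6 + (c + 0)*(c + 4*4) = -6 + c*(c + 16) = -6 + c*(16 + c))
(H(W(4)) - 4)² = ((-6 + 4² + 16*4)*(4 + (-6 + 4² + 16*4)) - 4)² = ((-6 + 16 + 64)*(4 + (-6 + 16 + 64)) - 4)² = (74*(4 + 74) - 4)² = (74*78 - 4)² = (5772 - 4)² = 5768² = 33269824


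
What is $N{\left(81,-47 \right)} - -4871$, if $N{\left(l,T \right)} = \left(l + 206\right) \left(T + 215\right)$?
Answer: $53087$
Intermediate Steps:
$N{\left(l,T \right)} = \left(206 + l\right) \left(215 + T\right)$
$N{\left(81,-47 \right)} - -4871 = \left(44290 + 206 \left(-47\right) + 215 \cdot 81 - 3807\right) - -4871 = \left(44290 - 9682 + 17415 - 3807\right) + 4871 = 48216 + 4871 = 53087$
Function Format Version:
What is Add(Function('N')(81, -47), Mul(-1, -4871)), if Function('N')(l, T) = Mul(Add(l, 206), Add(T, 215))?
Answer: 53087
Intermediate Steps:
Function('N')(l, T) = Mul(Add(206, l), Add(215, T))
Add(Function('N')(81, -47), Mul(-1, -4871)) = Add(Add(44290, Mul(206, -47), Mul(215, 81), Mul(-47, 81)), Mul(-1, -4871)) = Add(Add(44290, -9682, 17415, -3807), 4871) = Add(48216, 4871) = 53087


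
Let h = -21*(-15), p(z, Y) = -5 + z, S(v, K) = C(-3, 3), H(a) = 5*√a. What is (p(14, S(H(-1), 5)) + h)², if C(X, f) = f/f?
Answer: 104976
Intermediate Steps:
C(X, f) = 1
S(v, K) = 1
h = 315
(p(14, S(H(-1), 5)) + h)² = ((-5 + 14) + 315)² = (9 + 315)² = 324² = 104976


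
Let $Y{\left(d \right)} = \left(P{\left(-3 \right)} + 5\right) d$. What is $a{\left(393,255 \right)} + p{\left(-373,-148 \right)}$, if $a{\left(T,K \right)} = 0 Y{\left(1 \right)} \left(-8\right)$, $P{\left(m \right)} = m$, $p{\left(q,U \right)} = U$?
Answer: $-148$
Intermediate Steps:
$Y{\left(d \right)} = 2 d$ ($Y{\left(d \right)} = \left(-3 + 5\right) d = 2 d$)
$a{\left(T,K \right)} = 0$ ($a{\left(T,K \right)} = 0 \cdot 2 \cdot 1 \left(-8\right) = 0 \cdot 2 \left(-8\right) = 0 \left(-8\right) = 0$)
$a{\left(393,255 \right)} + p{\left(-373,-148 \right)} = 0 - 148 = -148$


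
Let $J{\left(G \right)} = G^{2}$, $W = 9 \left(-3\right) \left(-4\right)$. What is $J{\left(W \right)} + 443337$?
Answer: $455001$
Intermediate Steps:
$W = 108$ ($W = \left(-27\right) \left(-4\right) = 108$)
$J{\left(W \right)} + 443337 = 108^{2} + 443337 = 11664 + 443337 = 455001$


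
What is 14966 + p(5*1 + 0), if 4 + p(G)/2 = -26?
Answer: 14906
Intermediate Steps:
p(G) = -60 (p(G) = -8 + 2*(-26) = -8 - 52 = -60)
14966 + p(5*1 + 0) = 14966 - 60 = 14906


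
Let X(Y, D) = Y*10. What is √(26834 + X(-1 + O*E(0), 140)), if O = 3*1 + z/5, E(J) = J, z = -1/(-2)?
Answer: 2*√6706 ≈ 163.78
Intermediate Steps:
z = ½ (z = -1*(-½) = ½ ≈ 0.50000)
O = 31/10 (O = 3*1 + (½)/5 = 3 + (½)*(⅕) = 3 + ⅒ = 31/10 ≈ 3.1000)
X(Y, D) = 10*Y
√(26834 + X(-1 + O*E(0), 140)) = √(26834 + 10*(-1 + (31/10)*0)) = √(26834 + 10*(-1 + 0)) = √(26834 + 10*(-1)) = √(26834 - 10) = √26824 = 2*√6706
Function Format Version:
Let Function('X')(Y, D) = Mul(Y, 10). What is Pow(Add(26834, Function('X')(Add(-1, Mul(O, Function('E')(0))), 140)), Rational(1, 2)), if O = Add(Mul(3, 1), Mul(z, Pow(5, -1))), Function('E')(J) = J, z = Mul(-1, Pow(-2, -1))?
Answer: Mul(2, Pow(6706, Rational(1, 2))) ≈ 163.78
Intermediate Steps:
z = Rational(1, 2) (z = Mul(-1, Rational(-1, 2)) = Rational(1, 2) ≈ 0.50000)
O = Rational(31, 10) (O = Add(Mul(3, 1), Mul(Rational(1, 2), Pow(5, -1))) = Add(3, Mul(Rational(1, 2), Rational(1, 5))) = Add(3, Rational(1, 10)) = Rational(31, 10) ≈ 3.1000)
Function('X')(Y, D) = Mul(10, Y)
Pow(Add(26834, Function('X')(Add(-1, Mul(O, Function('E')(0))), 140)), Rational(1, 2)) = Pow(Add(26834, Mul(10, Add(-1, Mul(Rational(31, 10), 0)))), Rational(1, 2)) = Pow(Add(26834, Mul(10, Add(-1, 0))), Rational(1, 2)) = Pow(Add(26834, Mul(10, -1)), Rational(1, 2)) = Pow(Add(26834, -10), Rational(1, 2)) = Pow(26824, Rational(1, 2)) = Mul(2, Pow(6706, Rational(1, 2)))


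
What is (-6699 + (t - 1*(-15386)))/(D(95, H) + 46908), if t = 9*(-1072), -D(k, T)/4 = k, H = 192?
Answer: -961/46528 ≈ -0.020654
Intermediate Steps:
D(k, T) = -4*k
t = -9648
(-6699 + (t - 1*(-15386)))/(D(95, H) + 46908) = (-6699 + (-9648 - 1*(-15386)))/(-4*95 + 46908) = (-6699 + (-9648 + 15386))/(-380 + 46908) = (-6699 + 5738)/46528 = -961*1/46528 = -961/46528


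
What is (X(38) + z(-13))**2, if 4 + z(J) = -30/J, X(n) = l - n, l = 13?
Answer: 120409/169 ≈ 712.48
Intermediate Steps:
X(n) = 13 - n
z(J) = -4 - 30/J
(X(38) + z(-13))**2 = ((13 - 1*38) + (-4 - 30/(-13)))**2 = ((13 - 38) + (-4 - 30*(-1/13)))**2 = (-25 + (-4 + 30/13))**2 = (-25 - 22/13)**2 = (-347/13)**2 = 120409/169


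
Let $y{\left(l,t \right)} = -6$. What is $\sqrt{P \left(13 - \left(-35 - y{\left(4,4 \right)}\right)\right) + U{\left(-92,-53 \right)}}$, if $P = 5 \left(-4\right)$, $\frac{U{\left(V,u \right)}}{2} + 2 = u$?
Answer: $5 i \sqrt{38} \approx 30.822 i$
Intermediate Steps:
$U{\left(V,u \right)} = -4 + 2 u$
$P = -20$
$\sqrt{P \left(13 - \left(-35 - y{\left(4,4 \right)}\right)\right) + U{\left(-92,-53 \right)}} = \sqrt{- 20 \left(13 + \left(\left(26 - 6\right) - -9\right)\right) + \left(-4 + 2 \left(-53\right)\right)} = \sqrt{- 20 \left(13 + \left(20 + \left(12 - 3\right)\right)\right) - 110} = \sqrt{- 20 \left(13 + \left(20 + 9\right)\right) - 110} = \sqrt{- 20 \left(13 + 29\right) - 110} = \sqrt{\left(-20\right) 42 - 110} = \sqrt{-840 - 110} = \sqrt{-950} = 5 i \sqrt{38}$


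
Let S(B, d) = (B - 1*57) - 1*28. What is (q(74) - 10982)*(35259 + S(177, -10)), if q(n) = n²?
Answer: -194642606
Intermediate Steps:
S(B, d) = -85 + B (S(B, d) = (B - 57) - 28 = (-57 + B) - 28 = -85 + B)
(q(74) - 10982)*(35259 + S(177, -10)) = (74² - 10982)*(35259 + (-85 + 177)) = (5476 - 10982)*(35259 + 92) = -5506*35351 = -194642606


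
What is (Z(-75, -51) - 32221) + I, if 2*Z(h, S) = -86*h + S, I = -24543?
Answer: -107129/2 ≈ -53565.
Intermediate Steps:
Z(h, S) = S/2 - 43*h (Z(h, S) = (-86*h + S)/2 = (S - 86*h)/2 = S/2 - 43*h)
(Z(-75, -51) - 32221) + I = (((½)*(-51) - 43*(-75)) - 32221) - 24543 = ((-51/2 + 3225) - 32221) - 24543 = (6399/2 - 32221) - 24543 = -58043/2 - 24543 = -107129/2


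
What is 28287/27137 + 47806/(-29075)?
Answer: -474866897/789008275 ≈ -0.60185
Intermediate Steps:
28287/27137 + 47806/(-29075) = 28287*(1/27137) + 47806*(-1/29075) = 28287/27137 - 47806/29075 = -474866897/789008275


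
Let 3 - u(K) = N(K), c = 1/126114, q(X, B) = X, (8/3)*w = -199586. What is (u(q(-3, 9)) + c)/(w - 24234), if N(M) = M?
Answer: -302674/4998086991 ≈ -6.0558e-5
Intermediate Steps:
w = -299379/4 (w = (3/8)*(-199586) = -299379/4 ≈ -74845.)
c = 1/126114 ≈ 7.9293e-6
u(K) = 3 - K
(u(q(-3, 9)) + c)/(w - 24234) = ((3 - 1*(-3)) + 1/126114)/(-299379/4 - 24234) = ((3 + 3) + 1/126114)/(-396315/4) = (6 + 1/126114)*(-4/396315) = (756685/126114)*(-4/396315) = -302674/4998086991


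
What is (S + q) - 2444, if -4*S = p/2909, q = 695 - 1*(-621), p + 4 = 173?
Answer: -13125577/11636 ≈ -1128.0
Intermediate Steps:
p = 169 (p = -4 + 173 = 169)
q = 1316 (q = 695 + 621 = 1316)
S = -169/11636 (S = -169/(4*2909) = -¼*169/2909 = -169/11636 ≈ -0.014524)
(S + q) - 2444 = (-169/11636 + 1316) - 2444 = 15312807/11636 - 2444 = -13125577/11636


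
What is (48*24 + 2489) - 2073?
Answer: 1568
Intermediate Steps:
(48*24 + 2489) - 2073 = (1152 + 2489) - 2073 = 3641 - 2073 = 1568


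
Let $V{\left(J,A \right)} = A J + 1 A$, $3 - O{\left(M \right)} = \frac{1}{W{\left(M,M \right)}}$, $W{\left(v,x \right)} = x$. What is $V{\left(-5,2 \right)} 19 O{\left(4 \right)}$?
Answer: $-418$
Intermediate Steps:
$O{\left(M \right)} = 3 - \frac{1}{M}$
$V{\left(J,A \right)} = A + A J$ ($V{\left(J,A \right)} = A J + A = A + A J$)
$V{\left(-5,2 \right)} 19 O{\left(4 \right)} = 2 \left(1 - 5\right) 19 \left(3 - \frac{1}{4}\right) = 2 \left(-4\right) 19 \left(3 - \frac{1}{4}\right) = \left(-8\right) 19 \left(3 - \frac{1}{4}\right) = \left(-152\right) \frac{11}{4} = -418$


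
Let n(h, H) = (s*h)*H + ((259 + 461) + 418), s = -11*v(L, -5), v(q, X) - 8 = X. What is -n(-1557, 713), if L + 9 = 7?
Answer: -36635791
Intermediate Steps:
L = -2 (L = -9 + 7 = -2)
v(q, X) = 8 + X
s = -33 (s = -11*(8 - 5) = -11*3 = -33)
n(h, H) = 1138 - 33*H*h (n(h, H) = (-33*h)*H + ((259 + 461) + 418) = -33*H*h + (720 + 418) = -33*H*h + 1138 = 1138 - 33*H*h)
-n(-1557, 713) = -(1138 - 33*713*(-1557)) = -(1138 + 36634653) = -1*36635791 = -36635791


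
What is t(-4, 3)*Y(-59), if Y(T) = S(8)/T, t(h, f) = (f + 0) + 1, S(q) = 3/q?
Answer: -3/118 ≈ -0.025424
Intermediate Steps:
t(h, f) = 1 + f (t(h, f) = f + 1 = 1 + f)
Y(T) = 3/(8*T) (Y(T) = (3/8)/T = (3*(1/8))/T = 3/(8*T))
t(-4, 3)*Y(-59) = (1 + 3)*((3/8)/(-59)) = 4*((3/8)*(-1/59)) = 4*(-3/472) = -3/118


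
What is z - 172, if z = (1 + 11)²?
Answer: -28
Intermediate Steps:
z = 144 (z = 12² = 144)
z - 172 = 144 - 172 = -28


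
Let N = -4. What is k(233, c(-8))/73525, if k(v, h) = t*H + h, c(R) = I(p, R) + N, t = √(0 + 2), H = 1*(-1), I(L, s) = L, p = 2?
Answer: -2/73525 - √2/73525 ≈ -4.6436e-5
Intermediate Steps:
H = -1
t = √2 ≈ 1.4142
c(R) = -2 (c(R) = 2 - 4 = -2)
k(v, h) = h - √2 (k(v, h) = √2*(-1) + h = -√2 + h = h - √2)
k(233, c(-8))/73525 = (-2 - √2)/73525 = (-2 - √2)*(1/73525) = -2/73525 - √2/73525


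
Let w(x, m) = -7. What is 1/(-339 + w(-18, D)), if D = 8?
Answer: -1/346 ≈ -0.0028902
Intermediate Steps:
1/(-339 + w(-18, D)) = 1/(-339 - 7) = 1/(-346) = -1/346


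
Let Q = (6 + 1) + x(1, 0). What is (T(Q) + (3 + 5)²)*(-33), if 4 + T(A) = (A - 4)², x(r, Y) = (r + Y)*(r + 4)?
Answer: -4092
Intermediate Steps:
x(r, Y) = (4 + r)*(Y + r) (x(r, Y) = (Y + r)*(4 + r) = (4 + r)*(Y + r))
Q = 12 (Q = (6 + 1) + (1² + 4*0 + 4*1 + 0*1) = 7 + (1 + 0 + 4 + 0) = 7 + 5 = 12)
T(A) = -4 + (-4 + A)² (T(A) = -4 + (A - 4)² = -4 + (-4 + A)²)
(T(Q) + (3 + 5)²)*(-33) = ((-4 + (-4 + 12)²) + (3 + 5)²)*(-33) = ((-4 + 8²) + 8²)*(-33) = ((-4 + 64) + 64)*(-33) = (60 + 64)*(-33) = 124*(-33) = -4092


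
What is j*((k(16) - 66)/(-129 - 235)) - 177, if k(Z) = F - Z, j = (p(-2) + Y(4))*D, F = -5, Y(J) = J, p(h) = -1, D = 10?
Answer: -30909/182 ≈ -169.83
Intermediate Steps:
j = 30 (j = (-1 + 4)*10 = 3*10 = 30)
k(Z) = -5 - Z
j*((k(16) - 66)/(-129 - 235)) - 177 = 30*(((-5 - 1*16) - 66)/(-129 - 235)) - 177 = 30*(((-5 - 16) - 66)/(-364)) - 177 = 30*((-21 - 66)*(-1/364)) - 177 = 30*(-87*(-1/364)) - 177 = 30*(87/364) - 177 = 1305/182 - 177 = -30909/182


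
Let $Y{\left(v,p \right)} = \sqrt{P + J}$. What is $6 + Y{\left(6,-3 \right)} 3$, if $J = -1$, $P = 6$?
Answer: $6 + 3 \sqrt{5} \approx 12.708$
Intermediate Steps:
$Y{\left(v,p \right)} = \sqrt{5}$ ($Y{\left(v,p \right)} = \sqrt{6 - 1} = \sqrt{5}$)
$6 + Y{\left(6,-3 \right)} 3 = 6 + \sqrt{5} \cdot 3 = 6 + 3 \sqrt{5}$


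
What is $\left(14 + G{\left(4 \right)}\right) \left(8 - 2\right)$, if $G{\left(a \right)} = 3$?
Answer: $102$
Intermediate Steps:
$\left(14 + G{\left(4 \right)}\right) \left(8 - 2\right) = \left(14 + 3\right) \left(8 - 2\right) = 17 \cdot 6 = 102$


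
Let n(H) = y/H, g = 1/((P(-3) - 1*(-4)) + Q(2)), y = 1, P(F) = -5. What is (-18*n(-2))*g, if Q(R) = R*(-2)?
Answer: -9/5 ≈ -1.8000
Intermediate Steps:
Q(R) = -2*R
g = -1/5 (g = 1/((-5 - 1*(-4)) - 2*2) = 1/((-5 + 4) - 4) = 1/(-1 - 4) = 1/(-5) = -1/5 ≈ -0.20000)
n(H) = 1/H
(-18*n(-2))*g = -18/(-2)*(-1/5) = -18*(-1/2)*(-1/5) = 9*(-1/5) = -9/5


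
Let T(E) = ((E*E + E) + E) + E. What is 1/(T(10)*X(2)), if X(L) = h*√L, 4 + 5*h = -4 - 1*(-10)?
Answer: √2/104 ≈ 0.013598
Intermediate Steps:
h = ⅖ (h = -⅘ + (-4 - 1*(-10))/5 = -⅘ + (-4 + 10)/5 = -⅘ + (⅕)*6 = -⅘ + 6/5 = ⅖ ≈ 0.40000)
T(E) = E² + 3*E (T(E) = ((E² + E) + E) + E = ((E + E²) + E) + E = (E² + 2*E) + E = E² + 3*E)
X(L) = 2*√L/5
1/(T(10)*X(2)) = 1/((10*(3 + 10))*(2*√2/5)) = 1/((10*13)*(2*√2/5)) = 1/(130*(2*√2/5)) = 1/(52*√2) = √2/104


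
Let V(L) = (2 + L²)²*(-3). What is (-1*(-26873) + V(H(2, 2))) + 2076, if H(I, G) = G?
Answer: 28841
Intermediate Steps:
V(L) = -3*(2 + L²)²
(-1*(-26873) + V(H(2, 2))) + 2076 = (-1*(-26873) - 3*(2 + 2²)²) + 2076 = (26873 - 3*(2 + 4)²) + 2076 = (26873 - 3*6²) + 2076 = (26873 - 3*36) + 2076 = (26873 - 108) + 2076 = 26765 + 2076 = 28841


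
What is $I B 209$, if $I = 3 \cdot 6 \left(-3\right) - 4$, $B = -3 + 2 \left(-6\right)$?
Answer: $181830$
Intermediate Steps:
$B = -15$ ($B = -3 - 12 = -15$)
$I = -58$ ($I = 3 \left(-18\right) - 4 = -54 - 4 = -58$)
$I B 209 = \left(-58\right) \left(-15\right) 209 = 870 \cdot 209 = 181830$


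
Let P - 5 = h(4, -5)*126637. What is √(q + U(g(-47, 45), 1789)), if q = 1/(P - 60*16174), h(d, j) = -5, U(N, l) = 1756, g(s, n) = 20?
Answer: √125436792047855/267270 ≈ 41.905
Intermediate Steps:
P = -633180 (P = 5 - 5*126637 = 5 - 633185 = -633180)
q = -1/1603620 (q = 1/(-633180 - 60*16174) = 1/(-633180 - 970440) = 1/(-1603620) = -1/1603620 ≈ -6.2359e-7)
√(q + U(g(-47, 45), 1789)) = √(-1/1603620 + 1756) = √(2815956719/1603620) = √125436792047855/267270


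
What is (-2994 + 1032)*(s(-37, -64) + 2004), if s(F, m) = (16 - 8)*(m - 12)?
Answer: -2738952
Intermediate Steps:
s(F, m) = -96 + 8*m (s(F, m) = 8*(-12 + m) = -96 + 8*m)
(-2994 + 1032)*(s(-37, -64) + 2004) = (-2994 + 1032)*((-96 + 8*(-64)) + 2004) = -1962*((-96 - 512) + 2004) = -1962*(-608 + 2004) = -1962*1396 = -2738952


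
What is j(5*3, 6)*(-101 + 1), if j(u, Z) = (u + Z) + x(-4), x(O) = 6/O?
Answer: -1950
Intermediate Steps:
j(u, Z) = -3/2 + Z + u (j(u, Z) = (u + Z) + 6/(-4) = (Z + u) + 6*(-¼) = (Z + u) - 3/2 = -3/2 + Z + u)
j(5*3, 6)*(-101 + 1) = (-3/2 + 6 + 5*3)*(-101 + 1) = (-3/2 + 6 + 15)*(-100) = (39/2)*(-100) = -1950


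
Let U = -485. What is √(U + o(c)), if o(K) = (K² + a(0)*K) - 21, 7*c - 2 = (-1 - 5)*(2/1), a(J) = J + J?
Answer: I*√24694/7 ≈ 22.449*I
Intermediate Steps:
a(J) = 2*J
c = -10/7 (c = 2/7 + ((-1 - 5)*(2/1))/7 = 2/7 + (-12)/7 = 2/7 + (-6*2)/7 = 2/7 + (⅐)*(-12) = 2/7 - 12/7 = -10/7 ≈ -1.4286)
o(K) = -21 + K² (o(K) = (K² + (2*0)*K) - 21 = (K² + 0*K) - 21 = (K² + 0) - 21 = K² - 21 = -21 + K²)
√(U + o(c)) = √(-485 + (-21 + (-10/7)²)) = √(-485 + (-21 + 100/49)) = √(-485 - 929/49) = √(-24694/49) = I*√24694/7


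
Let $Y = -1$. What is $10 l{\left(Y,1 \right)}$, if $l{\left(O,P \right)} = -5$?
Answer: $-50$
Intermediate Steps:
$10 l{\left(Y,1 \right)} = 10 \left(-5\right) = -50$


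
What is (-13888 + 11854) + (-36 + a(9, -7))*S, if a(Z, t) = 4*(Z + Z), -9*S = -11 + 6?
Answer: -2014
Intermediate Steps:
S = 5/9 (S = -(-11 + 6)/9 = -⅑*(-5) = 5/9 ≈ 0.55556)
a(Z, t) = 8*Z (a(Z, t) = 4*(2*Z) = 8*Z)
(-13888 + 11854) + (-36 + a(9, -7))*S = (-13888 + 11854) + (-36 + 8*9)*(5/9) = -2034 + (-36 + 72)*(5/9) = -2034 + 36*(5/9) = -2034 + 20 = -2014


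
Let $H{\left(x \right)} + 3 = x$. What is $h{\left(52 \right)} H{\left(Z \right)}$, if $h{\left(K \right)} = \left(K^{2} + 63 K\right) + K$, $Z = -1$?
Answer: $-24128$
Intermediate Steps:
$H{\left(x \right)} = -3 + x$
$h{\left(K \right)} = K^{2} + 64 K$
$h{\left(52 \right)} H{\left(Z \right)} = 52 \left(64 + 52\right) \left(-3 - 1\right) = 52 \cdot 116 \left(-4\right) = 6032 \left(-4\right) = -24128$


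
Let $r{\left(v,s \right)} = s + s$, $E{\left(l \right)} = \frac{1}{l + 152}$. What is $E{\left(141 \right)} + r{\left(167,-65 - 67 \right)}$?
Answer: $- \frac{77351}{293} \approx -264.0$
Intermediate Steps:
$E{\left(l \right)} = \frac{1}{152 + l}$
$r{\left(v,s \right)} = 2 s$
$E{\left(141 \right)} + r{\left(167,-65 - 67 \right)} = \frac{1}{152 + 141} + 2 \left(-65 - 67\right) = \frac{1}{293} + 2 \left(-132\right) = \frac{1}{293} - 264 = - \frac{77351}{293}$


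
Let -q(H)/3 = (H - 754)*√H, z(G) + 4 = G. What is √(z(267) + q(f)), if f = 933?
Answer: √(263 - 537*√933) ≈ 127.04*I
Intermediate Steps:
z(G) = -4 + G
q(H) = -3*√H*(-754 + H) (q(H) = -3*(H - 754)*√H = -3*(-754 + H)*√H = -3*√H*(-754 + H))
√(z(267) + q(f)) = √((-4 + 267) + 3*√933*(754 - 1*933)) = √(263 + 3*√933*(754 - 933)) = √(263 + 3*√933*(-179)) = √(263 - 537*√933)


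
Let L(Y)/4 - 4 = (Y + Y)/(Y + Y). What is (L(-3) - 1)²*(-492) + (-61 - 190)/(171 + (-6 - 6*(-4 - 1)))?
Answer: -34634591/195 ≈ -1.7761e+5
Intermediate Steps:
L(Y) = 20 (L(Y) = 16 + 4*((Y + Y)/(Y + Y)) = 16 + 4*((2*Y)/((2*Y))) = 16 + 4*((2*Y)*(1/(2*Y))) = 16 + 4*1 = 16 + 4 = 20)
(L(-3) - 1)²*(-492) + (-61 - 190)/(171 + (-6 - 6*(-4 - 1))) = (20 - 1)²*(-492) + (-61 - 190)/(171 + (-6 - 6*(-4 - 1))) = 19²*(-492) - 251/(171 + (-6 - 6*(-5))) = 361*(-492) - 251/(171 + (-6 + 30)) = -177612 - 251/(171 + 24) = -177612 - 251/195 = -34634591/195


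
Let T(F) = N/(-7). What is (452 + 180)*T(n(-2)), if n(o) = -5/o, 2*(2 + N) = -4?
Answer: 2528/7 ≈ 361.14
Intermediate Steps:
N = -4 (N = -2 + (1/2)*(-4) = -2 - 2 = -4)
T(F) = 4/7 (T(F) = -4/(-7) = -4*(-1/7) = 4/7)
(452 + 180)*T(n(-2)) = (452 + 180)*(4/7) = 632*(4/7) = 2528/7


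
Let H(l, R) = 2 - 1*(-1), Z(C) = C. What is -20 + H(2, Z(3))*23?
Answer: 49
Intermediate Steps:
H(l, R) = 3 (H(l, R) = 2 + 1 = 3)
-20 + H(2, Z(3))*23 = -20 + 3*23 = -20 + 69 = 49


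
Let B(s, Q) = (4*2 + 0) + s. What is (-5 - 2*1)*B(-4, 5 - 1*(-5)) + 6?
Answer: -22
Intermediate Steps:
B(s, Q) = 8 + s (B(s, Q) = (8 + 0) + s = 8 + s)
(-5 - 2*1)*B(-4, 5 - 1*(-5)) + 6 = (-5 - 2*1)*(8 - 4) + 6 = (-5 - 2)*4 + 6 = -7*4 + 6 = -28 + 6 = -22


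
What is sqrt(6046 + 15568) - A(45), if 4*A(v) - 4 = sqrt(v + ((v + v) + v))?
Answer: -1 + sqrt(21614) - 3*sqrt(5)/2 ≈ 142.66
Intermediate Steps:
A(v) = 1 + sqrt(v)/2 (A(v) = 1 + sqrt(v + ((v + v) + v))/4 = 1 + sqrt(v + (2*v + v))/4 = 1 + sqrt(v + 3*v)/4 = 1 + sqrt(4*v)/4 = 1 + (2*sqrt(v))/4 = 1 + sqrt(v)/2)
sqrt(6046 + 15568) - A(45) = sqrt(6046 + 15568) - (1 + sqrt(45)/2) = sqrt(21614) - (1 + (3*sqrt(5))/2) = sqrt(21614) - (1 + 3*sqrt(5)/2) = sqrt(21614) + (-1 - 3*sqrt(5)/2) = -1 + sqrt(21614) - 3*sqrt(5)/2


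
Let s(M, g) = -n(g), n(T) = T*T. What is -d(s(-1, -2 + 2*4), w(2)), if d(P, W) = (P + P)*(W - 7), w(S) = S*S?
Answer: -216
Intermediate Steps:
n(T) = T²
s(M, g) = -g²
w(S) = S²
d(P, W) = 2*P*(-7 + W) (d(P, W) = (2*P)*(-7 + W) = 2*P*(-7 + W))
-d(s(-1, -2 + 2*4), w(2)) = -2*(-(-2 + 2*4)²)*(-7 + 2²) = -2*(-(-2 + 8)²)*(-7 + 4) = -2*(-1*6²)*(-3) = -2*(-1*36)*(-3) = -2*(-36)*(-3) = -1*216 = -216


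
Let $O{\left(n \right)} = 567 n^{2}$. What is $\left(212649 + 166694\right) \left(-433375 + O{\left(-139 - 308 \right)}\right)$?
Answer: $42812016718504$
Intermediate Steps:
$\left(212649 + 166694\right) \left(-433375 + O{\left(-139 - 308 \right)}\right) = \left(212649 + 166694\right) \left(-433375 + 567 \left(-139 - 308\right)^{2}\right) = 379343 \left(-433375 + 567 \left(-139 - 308\right)^{2}\right) = 379343 \left(-433375 + 567 \left(-447\right)^{2}\right) = 379343 \left(-433375 + 567 \cdot 199809\right) = 379343 \left(-433375 + 113291703\right) = 379343 \cdot 112858328 = 42812016718504$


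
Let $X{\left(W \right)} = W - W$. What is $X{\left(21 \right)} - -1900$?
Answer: $1900$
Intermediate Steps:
$X{\left(W \right)} = 0$
$X{\left(21 \right)} - -1900 = 0 - -1900 = 0 + 1900 = 1900$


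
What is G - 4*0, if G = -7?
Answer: -7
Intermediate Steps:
G - 4*0 = -7 - 4*0 = -7 + 0 = -7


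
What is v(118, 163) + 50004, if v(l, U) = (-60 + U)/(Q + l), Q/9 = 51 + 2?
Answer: 29752483/595 ≈ 50004.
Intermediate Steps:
Q = 477 (Q = 9*(51 + 2) = 9*53 = 477)
v(l, U) = (-60 + U)/(477 + l)
v(118, 163) + 50004 = (-60 + 163)/(477 + 118) + 50004 = 103/595 + 50004 = 29752483/595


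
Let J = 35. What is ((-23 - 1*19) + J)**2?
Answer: 49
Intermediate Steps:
((-23 - 1*19) + J)**2 = ((-23 - 1*19) + 35)**2 = ((-23 - 19) + 35)**2 = (-42 + 35)**2 = (-7)**2 = 49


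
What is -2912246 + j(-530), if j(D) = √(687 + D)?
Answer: -2912246 + √157 ≈ -2.9122e+6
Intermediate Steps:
-2912246 + j(-530) = -2912246 + √(687 - 530) = -2912246 + √157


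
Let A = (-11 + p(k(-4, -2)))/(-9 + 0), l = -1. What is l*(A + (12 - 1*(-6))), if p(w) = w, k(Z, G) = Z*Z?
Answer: -157/9 ≈ -17.444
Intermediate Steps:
k(Z, G) = Z²
A = -5/9 (A = (-11 + (-4)²)/(-9 + 0) = (-11 + 16)/(-9) = 5*(-⅑) = -5/9 ≈ -0.55556)
l*(A + (12 - 1*(-6))) = -(-5/9 + (12 - 1*(-6))) = -(-5/9 + (12 + 6)) = -(-5/9 + 18) = -1*157/9 = -157/9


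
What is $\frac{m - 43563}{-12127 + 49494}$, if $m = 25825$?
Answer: $- \frac{17738}{37367} \approx -0.4747$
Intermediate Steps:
$\frac{m - 43563}{-12127 + 49494} = \frac{25825 - 43563}{-12127 + 49494} = - \frac{17738}{37367}$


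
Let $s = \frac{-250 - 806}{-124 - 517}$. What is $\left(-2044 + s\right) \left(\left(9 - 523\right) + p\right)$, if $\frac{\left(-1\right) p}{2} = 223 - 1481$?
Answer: $- \frac{2620914296}{641} \approx -4.0888 \cdot 10^{6}$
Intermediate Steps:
$s = \frac{1056}{641}$ ($s = - \frac{1056}{-641} = \left(-1056\right) \left(- \frac{1}{641}\right) = \frac{1056}{641} \approx 1.6474$)
$p = 2516$ ($p = - 2 \left(223 - 1481\right) = \left(-2\right) \left(-1258\right) = 2516$)
$\left(-2044 + s\right) \left(\left(9 - 523\right) + p\right) = \left(-2044 + \frac{1056}{641}\right) \left(\left(9 - 523\right) + 2516\right) = - \frac{1309148 \left(\left(9 - 523\right) + 2516\right)}{641} = - \frac{1309148 \left(-514 + 2516\right)}{641} = \left(- \frac{1309148}{641}\right) 2002 = - \frac{2620914296}{641}$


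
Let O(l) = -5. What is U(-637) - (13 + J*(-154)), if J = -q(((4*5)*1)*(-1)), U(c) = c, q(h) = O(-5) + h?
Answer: 3200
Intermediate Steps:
q(h) = -5 + h
J = 25 (J = -(-5 + ((4*5)*1)*(-1)) = -(-5 + (20*1)*(-1)) = -(-5 + 20*(-1)) = -(-5 - 20) = -1*(-25) = 25)
U(-637) - (13 + J*(-154)) = -637 - (13 + 25*(-154)) = -637 - (13 - 3850) = -637 - 1*(-3837) = -637 + 3837 = 3200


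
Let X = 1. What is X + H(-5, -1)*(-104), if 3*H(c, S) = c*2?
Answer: 1043/3 ≈ 347.67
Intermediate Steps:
H(c, S) = 2*c/3 (H(c, S) = (c*2)/3 = (2*c)/3 = 2*c/3)
X + H(-5, -1)*(-104) = 1 + ((2/3)*(-5))*(-104) = 1 - 10/3*(-104) = 1 + 1040/3 = 1043/3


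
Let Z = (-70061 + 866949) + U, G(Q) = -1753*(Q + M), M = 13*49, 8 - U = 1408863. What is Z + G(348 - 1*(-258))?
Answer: -2790946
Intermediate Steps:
U = -1408855 (U = 8 - 1*1408863 = 8 - 1408863 = -1408855)
M = 637
G(Q) = -1116661 - 1753*Q (G(Q) = -1753*(Q + 637) = -1753*(637 + Q) = -1116661 - 1753*Q)
Z = -611967 (Z = (-70061 + 866949) - 1408855 = 796888 - 1408855 = -611967)
Z + G(348 - 1*(-258)) = -611967 + (-1116661 - 1753*(348 - 1*(-258))) = -611967 + (-1116661 - 1753*(348 + 258)) = -611967 + (-1116661 - 1753*606) = -611967 + (-1116661 - 1062318) = -611967 - 2178979 = -2790946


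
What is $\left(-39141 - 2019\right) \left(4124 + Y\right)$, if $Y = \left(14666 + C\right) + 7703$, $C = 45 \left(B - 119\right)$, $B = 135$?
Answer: $-1120087080$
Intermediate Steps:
$C = 720$ ($C = 45 \left(135 - 119\right) = 45 \cdot 16 = 720$)
$Y = 23089$ ($Y = \left(14666 + 720\right) + 7703 = 15386 + 7703 = 23089$)
$\left(-39141 - 2019\right) \left(4124 + Y\right) = \left(-39141 - 2019\right) \left(4124 + 23089\right) = \left(-41160\right) 27213 = -1120087080$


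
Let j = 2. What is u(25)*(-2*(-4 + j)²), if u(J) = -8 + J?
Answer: -136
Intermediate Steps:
u(25)*(-2*(-4 + j)²) = (-8 + 25)*(-2*(-4 + 2)²) = 17*(-2*(-2)²) = 17*(-2*4) = 17*(-8) = -136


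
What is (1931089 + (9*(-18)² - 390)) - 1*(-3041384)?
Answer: 4974999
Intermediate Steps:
(1931089 + (9*(-18)² - 390)) - 1*(-3041384) = (1931089 + (9*324 - 390)) + 3041384 = (1931089 + (2916 - 390)) + 3041384 = (1931089 + 2526) + 3041384 = 1933615 + 3041384 = 4974999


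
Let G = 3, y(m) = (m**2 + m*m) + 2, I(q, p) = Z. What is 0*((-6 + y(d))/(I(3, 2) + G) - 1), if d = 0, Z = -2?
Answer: 0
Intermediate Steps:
I(q, p) = -2
y(m) = 2 + 2*m**2 (y(m) = (m**2 + m**2) + 2 = 2*m**2 + 2 = 2 + 2*m**2)
0*((-6 + y(d))/(I(3, 2) + G) - 1) = 0*((-6 + (2 + 2*0**2))/(-2 + 3) - 1) = 0*((-6 + (2 + 2*0))/1 - 1) = 0*((-6 + (2 + 0))*1 - 1) = 0*((-6 + 2)*1 - 1) = 0*(-4*1 - 1) = 0*(-4 - 1) = 0*(-5) = 0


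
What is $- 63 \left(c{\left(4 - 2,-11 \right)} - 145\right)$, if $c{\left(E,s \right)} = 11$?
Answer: $8442$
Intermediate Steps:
$- 63 \left(c{\left(4 - 2,-11 \right)} - 145\right) = - 63 \left(11 - 145\right) = \left(-63\right) \left(-134\right) = 8442$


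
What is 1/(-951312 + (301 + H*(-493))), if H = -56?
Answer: -1/923403 ≈ -1.0829e-6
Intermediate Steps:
1/(-951312 + (301 + H*(-493))) = 1/(-951312 + (301 - 56*(-493))) = 1/(-951312 + (301 + 27608)) = 1/(-951312 + 27909) = 1/(-923403) = -1/923403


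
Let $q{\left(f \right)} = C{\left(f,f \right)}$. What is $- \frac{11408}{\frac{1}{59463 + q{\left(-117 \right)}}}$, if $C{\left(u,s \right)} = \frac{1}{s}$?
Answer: $- \frac{79367395360}{117} \approx -6.7835 \cdot 10^{8}$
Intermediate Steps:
$q{\left(f \right)} = \frac{1}{f}$
$- \frac{11408}{\frac{1}{59463 + q{\left(-117 \right)}}} = - \frac{11408}{\frac{1}{59463 + \frac{1}{-117}}} = - \frac{11408}{\frac{1}{59463 - \frac{1}{117}}} = - \frac{11408}{\frac{1}{\frac{6957170}{117}}} = - \frac{11408}{\frac{117}{6957170}} = \left(-11408\right) \frac{6957170}{117} = - \frac{79367395360}{117}$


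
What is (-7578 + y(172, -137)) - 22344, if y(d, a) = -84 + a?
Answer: -30143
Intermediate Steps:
(-7578 + y(172, -137)) - 22344 = (-7578 + (-84 - 137)) - 22344 = (-7578 - 221) - 22344 = -7799 - 22344 = -30143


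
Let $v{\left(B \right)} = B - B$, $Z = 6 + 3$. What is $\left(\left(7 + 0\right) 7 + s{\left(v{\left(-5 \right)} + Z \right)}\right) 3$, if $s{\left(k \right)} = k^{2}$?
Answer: $390$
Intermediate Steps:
$Z = 9$
$v{\left(B \right)} = 0$
$\left(\left(7 + 0\right) 7 + s{\left(v{\left(-5 \right)} + Z \right)}\right) 3 = \left(\left(7 + 0\right) 7 + \left(0 + 9\right)^{2}\right) 3 = \left(7 \cdot 7 + 9^{2}\right) 3 = \left(49 + 81\right) 3 = 130 \cdot 3 = 390$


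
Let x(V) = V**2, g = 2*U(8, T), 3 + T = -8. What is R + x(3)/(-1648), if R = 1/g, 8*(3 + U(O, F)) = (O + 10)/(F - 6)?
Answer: -57949/351024 ≈ -0.16509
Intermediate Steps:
T = -11 (T = -3 - 8 = -11)
U(O, F) = -3 + (10 + O)/(8*(-6 + F)) (U(O, F) = -3 + ((O + 10)/(F - 6))/8 = -3 + ((10 + O)/(-6 + F))/8 = -3 + (10 + O)/(8*(-6 + F)))
g = -213/34 (g = 2*((154 + 8 - 24*(-11))/(8*(-6 - 11))) = 2*((1/8)*(154 + 8 + 264)/(-17)) = 2*((1/8)*(-1/17)*426) = 2*(-213/68) = -213/34 ≈ -6.2647)
R = -34/213 (R = 1/(-213/34) = -34/213 ≈ -0.15962)
R + x(3)/(-1648) = -34/213 + 3**2/(-1648) = -34/213 + 9*(-1/1648) = -34/213 - 9/1648 = -57949/351024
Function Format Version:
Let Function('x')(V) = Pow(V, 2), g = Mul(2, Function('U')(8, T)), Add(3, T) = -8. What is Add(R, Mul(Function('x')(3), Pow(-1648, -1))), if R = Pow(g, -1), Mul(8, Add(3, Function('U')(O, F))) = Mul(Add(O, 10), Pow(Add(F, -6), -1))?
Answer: Rational(-57949, 351024) ≈ -0.16509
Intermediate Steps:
T = -11 (T = Add(-3, -8) = -11)
Function('U')(O, F) = Add(-3, Mul(Rational(1, 8), Pow(Add(-6, F), -1), Add(10, O))) (Function('U')(O, F) = Add(-3, Mul(Rational(1, 8), Mul(Add(O, 10), Pow(Add(F, -6), -1)))) = Add(-3, Mul(Rational(1, 8), Mul(Add(10, O), Pow(Add(-6, F), -1)))) = Add(-3, Mul(Rational(1, 8), Mul(Pow(Add(-6, F), -1), Add(10, O)))) = Add(-3, Mul(Rational(1, 8), Pow(Add(-6, F), -1), Add(10, O))))
g = Rational(-213, 34) (g = Mul(2, Mul(Rational(1, 8), Pow(Add(-6, -11), -1), Add(154, 8, Mul(-24, -11)))) = Mul(2, Mul(Rational(1, 8), Pow(-17, -1), Add(154, 8, 264))) = Mul(2, Mul(Rational(1, 8), Rational(-1, 17), 426)) = Mul(2, Rational(-213, 68)) = Rational(-213, 34) ≈ -6.2647)
R = Rational(-34, 213) (R = Pow(Rational(-213, 34), -1) = Rational(-34, 213) ≈ -0.15962)
Add(R, Mul(Function('x')(3), Pow(-1648, -1))) = Add(Rational(-34, 213), Mul(Pow(3, 2), Pow(-1648, -1))) = Add(Rational(-34, 213), Mul(9, Rational(-1, 1648))) = Add(Rational(-34, 213), Rational(-9, 1648)) = Rational(-57949, 351024)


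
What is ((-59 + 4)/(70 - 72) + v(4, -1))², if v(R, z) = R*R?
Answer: 7569/4 ≈ 1892.3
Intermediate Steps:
v(R, z) = R²
((-59 + 4)/(70 - 72) + v(4, -1))² = ((-59 + 4)/(70 - 72) + 4²)² = (-55/(-2) + 16)² = (-55*(-½) + 16)² = (55/2 + 16)² = (87/2)² = 7569/4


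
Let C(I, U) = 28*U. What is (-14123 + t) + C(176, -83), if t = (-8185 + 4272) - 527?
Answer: -20887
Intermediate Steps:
t = -4440 (t = -3913 - 527 = -4440)
(-14123 + t) + C(176, -83) = (-14123 - 4440) + 28*(-83) = -18563 - 2324 = -20887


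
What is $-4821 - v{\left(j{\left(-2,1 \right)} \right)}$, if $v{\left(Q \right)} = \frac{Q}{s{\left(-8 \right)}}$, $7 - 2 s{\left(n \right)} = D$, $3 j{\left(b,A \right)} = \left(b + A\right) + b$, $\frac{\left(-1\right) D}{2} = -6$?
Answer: $- \frac{24107}{5} \approx -4821.4$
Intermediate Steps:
$D = 12$ ($D = \left(-2\right) \left(-6\right) = 12$)
$j{\left(b,A \right)} = \frac{A}{3} + \frac{2 b}{3}$ ($j{\left(b,A \right)} = \frac{\left(b + A\right) + b}{3} = \frac{\left(A + b\right) + b}{3} = \frac{A + 2 b}{3} = \frac{A}{3} + \frac{2 b}{3}$)
$s{\left(n \right)} = - \frac{5}{2}$ ($s{\left(n \right)} = \frac{7}{2} - 6 = - \frac{5}{2}$)
$v{\left(Q \right)} = - \frac{2 Q}{5}$ ($v{\left(Q \right)} = \frac{Q}{- \frac{5}{2}} = Q \left(- \frac{2}{5}\right) = - \frac{2 Q}{5}$)
$-4821 - v{\left(j{\left(-2,1 \right)} \right)} = -4821 - - \frac{2 \left(\frac{1}{3} \cdot 1 + \frac{2}{3} \left(-2\right)\right)}{5} = -4821 - - \frac{2 \left(\frac{1}{3} - \frac{4}{3}\right)}{5} = -4821 - \left(- \frac{2}{5}\right) \left(-1\right) = -4821 - \frac{2}{5} = - \frac{24107}{5}$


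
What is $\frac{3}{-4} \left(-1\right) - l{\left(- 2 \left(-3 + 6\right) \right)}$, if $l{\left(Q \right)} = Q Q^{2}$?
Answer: $\frac{867}{4} \approx 216.75$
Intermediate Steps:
$l{\left(Q \right)} = Q^{3}$
$\frac{3}{-4} \left(-1\right) - l{\left(- 2 \left(-3 + 6\right) \right)} = \frac{3}{-4} \left(-1\right) - \left(- 2 \left(-3 + 6\right)\right)^{3} = 3 \left(- \frac{1}{4}\right) \left(-1\right) - \left(\left(-2\right) 3\right)^{3} = \left(- \frac{3}{4}\right) \left(-1\right) - \left(-6\right)^{3} = \frac{3}{4} - -216 = \frac{3}{4} + 216 = \frac{867}{4}$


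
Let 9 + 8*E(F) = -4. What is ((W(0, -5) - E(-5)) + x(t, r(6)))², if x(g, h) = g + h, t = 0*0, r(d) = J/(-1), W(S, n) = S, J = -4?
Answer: 2025/64 ≈ 31.641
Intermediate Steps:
E(F) = -13/8 (E(F) = -9/8 + (⅛)*(-4) = -9/8 - ½ = -13/8)
r(d) = 4 (r(d) = -4/(-1) = -4*(-1) = 4)
t = 0
((W(0, -5) - E(-5)) + x(t, r(6)))² = ((0 - 1*(-13/8)) + (0 + 4))² = ((0 + 13/8) + 4)² = (13/8 + 4)² = (45/8)² = 2025/64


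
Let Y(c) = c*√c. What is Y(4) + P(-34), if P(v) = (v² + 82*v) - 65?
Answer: -1689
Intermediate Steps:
Y(c) = c^(3/2)
P(v) = -65 + v² + 82*v
Y(4) + P(-34) = 4^(3/2) + (-65 + (-34)² + 82*(-34)) = 8 + (-65 + 1156 - 2788) = 8 - 1697 = -1689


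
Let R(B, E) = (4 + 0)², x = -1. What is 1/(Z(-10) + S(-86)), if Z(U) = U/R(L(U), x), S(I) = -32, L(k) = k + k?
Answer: -8/261 ≈ -0.030651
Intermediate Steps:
L(k) = 2*k
R(B, E) = 16 (R(B, E) = 4² = 16)
Z(U) = U/16
1/(Z(-10) + S(-86)) = 1/((1/16)*(-10) - 32) = 1/(-5/8 - 32) = 1/(-261/8) = -8/261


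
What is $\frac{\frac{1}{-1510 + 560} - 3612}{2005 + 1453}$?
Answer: $- \frac{3431401}{3285100} \approx -1.0445$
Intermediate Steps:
$\frac{\frac{1}{-1510 + 560} - 3612}{2005 + 1453} = \frac{\frac{1}{-950} - 3612}{3458} = \left(- \frac{1}{950} - 3612\right) \frac{1}{3458} = \left(- \frac{3431401}{950}\right) \frac{1}{3458} = - \frac{3431401}{3285100}$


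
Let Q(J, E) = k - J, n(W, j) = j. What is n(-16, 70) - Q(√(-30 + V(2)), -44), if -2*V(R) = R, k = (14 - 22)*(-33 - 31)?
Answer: -442 + I*√31 ≈ -442.0 + 5.5678*I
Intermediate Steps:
k = 512 (k = -8*(-64) = 512)
V(R) = -R/2
Q(J, E) = 512 - J
n(-16, 70) - Q(√(-30 + V(2)), -44) = 70 - (512 - √(-30 - ½*2)) = 70 - (512 - √(-30 - 1)) = 70 - (512 - √(-31)) = 70 - (512 - I*√31) = 70 + (-512 + I*√31) = -442 + I*√31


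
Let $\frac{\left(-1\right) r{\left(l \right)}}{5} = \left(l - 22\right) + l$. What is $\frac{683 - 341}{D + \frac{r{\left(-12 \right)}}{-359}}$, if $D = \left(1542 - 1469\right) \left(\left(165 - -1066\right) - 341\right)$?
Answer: $\frac{61389}{11662000} \approx 0.005264$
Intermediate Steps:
$r{\left(l \right)} = 110 - 10 l$ ($r{\left(l \right)} = - 5 \left(\left(l - 22\right) + l\right) = - 5 \left(\left(-22 + l\right) + l\right) = - 5 \left(-22 + 2 l\right) = 110 - 10 l$)
$D = 64970$ ($D = 73 \left(\left(165 + 1066\right) - 341\right) = 73 \left(1231 - 341\right) = 73 \cdot 890 = 64970$)
$\frac{683 - 341}{D + \frac{r{\left(-12 \right)}}{-359}} = \frac{683 - 341}{64970 + \frac{110 - -120}{-359}} = \frac{342}{64970 + \left(110 + 120\right) \left(- \frac{1}{359}\right)} = \frac{342}{64970 + 230 \left(- \frac{1}{359}\right)} = \frac{342}{64970 - \frac{230}{359}} = \frac{342}{\frac{23324000}{359}} = 342 \cdot \frac{359}{23324000} = \frac{61389}{11662000}$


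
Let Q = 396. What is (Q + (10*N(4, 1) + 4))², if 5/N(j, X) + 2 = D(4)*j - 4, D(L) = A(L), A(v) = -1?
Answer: 156025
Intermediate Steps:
D(L) = -1
N(j, X) = 5/(-6 - j) (N(j, X) = 5/(-2 + (-j - 4)) = 5/(-2 + (-4 - j)) = 5/(-6 - j))
(Q + (10*N(4, 1) + 4))² = (396 + (10*(5/(-6 - 1*4)) + 4))² = (396 + (10*(5/(-6 - 4)) + 4))² = (396 + (10*(5/(-10)) + 4))² = (396 + (10*(5*(-⅒)) + 4))² = (396 + (10*(-½) + 4))² = (396 + (-5 + 4))² = (396 - 1)² = 395² = 156025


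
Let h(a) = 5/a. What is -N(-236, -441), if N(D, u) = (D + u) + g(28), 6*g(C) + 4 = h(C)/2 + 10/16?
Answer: 28457/42 ≈ 677.55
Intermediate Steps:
g(C) = -9/16 + 5/(12*C) (g(C) = -⅔ + ((5/C)/2 + 10/16)/6 = -⅔ + ((5/C)*(½) + 10*(1/16))/6 = -⅔ + (5/(2*C) + 5/8)/6 = -⅔ + (5/8 + 5/(2*C))/6 = -⅔ + (5/48 + 5/(12*C)) = -9/16 + 5/(12*C))
N(D, u) = -23/42 + D + u (N(D, u) = (D + u) + (1/48)*(20 - 27*28)/28 = (D + u) + (1/48)*(1/28)*(20 - 756) = (D + u) + (1/48)*(1/28)*(-736) = (D + u) - 23/42 = -23/42 + D + u)
-N(-236, -441) = -(-23/42 - 236 - 441) = -1*(-28457/42) = 28457/42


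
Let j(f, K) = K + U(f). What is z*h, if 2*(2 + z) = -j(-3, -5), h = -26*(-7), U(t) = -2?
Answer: 273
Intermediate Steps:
j(f, K) = -2 + K (j(f, K) = K - 2 = -2 + K)
h = 182
z = 3/2 (z = -2 + (-(-2 - 5))/2 = -2 + (-1*(-7))/2 = -2 + (½)*7 = -2 + 7/2 = 3/2 ≈ 1.5000)
z*h = (3/2)*182 = 273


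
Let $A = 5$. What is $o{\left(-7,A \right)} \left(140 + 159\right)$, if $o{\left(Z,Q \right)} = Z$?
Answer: $-2093$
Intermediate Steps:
$o{\left(-7,A \right)} \left(140 + 159\right) = - 7 \left(140 + 159\right) = \left(-7\right) 299 = -2093$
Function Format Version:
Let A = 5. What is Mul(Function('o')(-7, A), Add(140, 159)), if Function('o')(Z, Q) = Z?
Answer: -2093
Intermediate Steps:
Mul(Function('o')(-7, A), Add(140, 159)) = Mul(-7, Add(140, 159)) = Mul(-7, 299) = -2093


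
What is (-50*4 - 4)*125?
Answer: -25500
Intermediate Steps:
(-50*4 - 4)*125 = (-25*8 - 4)*125 = (-200 - 4)*125 = -204*125 = -25500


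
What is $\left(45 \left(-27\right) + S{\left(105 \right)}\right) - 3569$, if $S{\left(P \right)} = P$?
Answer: $-4679$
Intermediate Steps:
$\left(45 \left(-27\right) + S{\left(105 \right)}\right) - 3569 = \left(45 \left(-27\right) + 105\right) - 3569 = \left(-1215 + 105\right) - 3569 = -1110 - 3569 = -4679$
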